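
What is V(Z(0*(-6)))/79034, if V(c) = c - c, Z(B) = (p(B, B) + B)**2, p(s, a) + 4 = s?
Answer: 0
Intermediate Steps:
p(s, a) = -4 + s
Z(B) = (-4 + 2*B)**2 (Z(B) = ((-4 + B) + B)**2 = (-4 + 2*B)**2)
V(c) = 0
V(Z(0*(-6)))/79034 = 0/79034 = 0*(1/79034) = 0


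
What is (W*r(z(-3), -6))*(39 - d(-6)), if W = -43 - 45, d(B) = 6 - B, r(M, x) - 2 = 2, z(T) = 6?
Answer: -9504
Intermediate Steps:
r(M, x) = 4 (r(M, x) = 2 + 2 = 4)
W = -88
(W*r(z(-3), -6))*(39 - d(-6)) = (-88*4)*(39 - (6 - 1*(-6))) = -352*(39 - (6 + 6)) = -352*(39 - 1*12) = -352*(39 - 12) = -352*27 = -9504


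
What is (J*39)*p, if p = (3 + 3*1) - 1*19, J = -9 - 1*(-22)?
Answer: -6591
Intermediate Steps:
J = 13 (J = -9 + 22 = 13)
p = -13 (p = (3 + 3) - 19 = 6 - 19 = -13)
(J*39)*p = (13*39)*(-13) = 507*(-13) = -6591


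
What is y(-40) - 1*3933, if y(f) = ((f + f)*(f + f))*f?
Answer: -259933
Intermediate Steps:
y(f) = 4*f³ (y(f) = ((2*f)*(2*f))*f = (4*f²)*f = 4*f³)
y(-40) - 1*3933 = 4*(-40)³ - 1*3933 = 4*(-64000) - 3933 = -256000 - 3933 = -259933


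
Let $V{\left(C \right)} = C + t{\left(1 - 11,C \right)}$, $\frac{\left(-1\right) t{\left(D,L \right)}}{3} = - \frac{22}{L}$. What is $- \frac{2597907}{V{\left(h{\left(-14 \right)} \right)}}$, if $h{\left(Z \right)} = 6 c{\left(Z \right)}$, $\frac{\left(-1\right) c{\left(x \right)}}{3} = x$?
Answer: $- \frac{8393238}{815} \approx -10298.0$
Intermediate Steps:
$c{\left(x \right)} = - 3 x$
$t{\left(D,L \right)} = \frac{66}{L}$ ($t{\left(D,L \right)} = - 3 \left(- \frac{22}{L}\right) = \frac{66}{L}$)
$h{\left(Z \right)} = - 18 Z$ ($h{\left(Z \right)} = 6 \left(- 3 Z\right) = - 18 Z$)
$V{\left(C \right)} = C + \frac{66}{C}$
$- \frac{2597907}{V{\left(h{\left(-14 \right)} \right)}} = - \frac{2597907}{\left(-18\right) \left(-14\right) + \frac{66}{\left(-18\right) \left(-14\right)}} = - \frac{2597907}{252 + \frac{66}{252}} = - \frac{2597907}{252 + 66 \cdot \frac{1}{252}} = - \frac{2597907}{252 + \frac{11}{42}} = - \frac{2597907}{\frac{10595}{42}} = \left(-2597907\right) \frac{42}{10595} = - \frac{8393238}{815}$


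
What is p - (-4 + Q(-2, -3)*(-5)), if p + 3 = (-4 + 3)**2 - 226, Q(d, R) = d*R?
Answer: -194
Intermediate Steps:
Q(d, R) = R*d
p = -228 (p = -3 + ((-4 + 3)**2 - 226) = -3 + ((-1)**2 - 226) = -3 + (1 - 226) = -3 - 225 = -228)
p - (-4 + Q(-2, -3)*(-5)) = -228 - (-4 - 3*(-2)*(-5)) = -228 - (-4 + 6*(-5)) = -228 - (-4 - 30) = -228 - 1*(-34) = -228 + 34 = -194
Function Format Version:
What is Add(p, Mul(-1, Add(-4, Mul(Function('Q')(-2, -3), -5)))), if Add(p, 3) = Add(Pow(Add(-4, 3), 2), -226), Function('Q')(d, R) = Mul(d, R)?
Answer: -194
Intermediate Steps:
Function('Q')(d, R) = Mul(R, d)
p = -228 (p = Add(-3, Add(Pow(Add(-4, 3), 2), -226)) = Add(-3, Add(Pow(-1, 2), -226)) = Add(-3, Add(1, -226)) = Add(-3, -225) = -228)
Add(p, Mul(-1, Add(-4, Mul(Function('Q')(-2, -3), -5)))) = Add(-228, Mul(-1, Add(-4, Mul(Mul(-3, -2), -5)))) = Add(-228, Mul(-1, Add(-4, Mul(6, -5)))) = Add(-228, Mul(-1, Add(-4, -30))) = Add(-228, Mul(-1, -34)) = Add(-228, 34) = -194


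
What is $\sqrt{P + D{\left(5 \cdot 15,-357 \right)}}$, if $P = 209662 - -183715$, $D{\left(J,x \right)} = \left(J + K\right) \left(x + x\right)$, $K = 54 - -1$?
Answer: $\sqrt{300557} \approx 548.23$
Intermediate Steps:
$K = 55$ ($K = 54 + 1 = 55$)
$D{\left(J,x \right)} = 2 x \left(55 + J\right)$ ($D{\left(J,x \right)} = \left(J + 55\right) \left(x + x\right) = \left(55 + J\right) 2 x = 2 x \left(55 + J\right)$)
$P = 393377$ ($P = 209662 + 183715 = 393377$)
$\sqrt{P + D{\left(5 \cdot 15,-357 \right)}} = \sqrt{393377 + 2 \left(-357\right) \left(55 + 5 \cdot 15\right)} = \sqrt{393377 + 2 \left(-357\right) \left(55 + 75\right)} = \sqrt{393377 + 2 \left(-357\right) 130} = \sqrt{393377 - 92820} = \sqrt{300557}$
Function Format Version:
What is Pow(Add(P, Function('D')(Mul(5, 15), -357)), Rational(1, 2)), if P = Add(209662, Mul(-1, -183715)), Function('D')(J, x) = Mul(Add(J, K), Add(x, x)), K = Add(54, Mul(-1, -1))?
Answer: Pow(300557, Rational(1, 2)) ≈ 548.23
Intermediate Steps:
K = 55 (K = Add(54, 1) = 55)
Function('D')(J, x) = Mul(2, x, Add(55, J)) (Function('D')(J, x) = Mul(Add(J, 55), Add(x, x)) = Mul(Add(55, J), Mul(2, x)) = Mul(2, x, Add(55, J)))
P = 393377 (P = Add(209662, 183715) = 393377)
Pow(Add(P, Function('D')(Mul(5, 15), -357)), Rational(1, 2)) = Pow(Add(393377, Mul(2, -357, Add(55, Mul(5, 15)))), Rational(1, 2)) = Pow(Add(393377, Mul(2, -357, Add(55, 75))), Rational(1, 2)) = Pow(Add(393377, Mul(2, -357, 130)), Rational(1, 2)) = Pow(Add(393377, -92820), Rational(1, 2)) = Pow(300557, Rational(1, 2))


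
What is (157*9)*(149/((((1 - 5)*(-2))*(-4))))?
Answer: -210537/32 ≈ -6579.3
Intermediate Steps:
(157*9)*(149/((((1 - 5)*(-2))*(-4)))) = 1413*(149/((-4*(-2)*(-4)))) = 1413*(149/((8*(-4)))) = 1413*(149/(-32)) = 1413*(149*(-1/32)) = 1413*(-149/32) = -210537/32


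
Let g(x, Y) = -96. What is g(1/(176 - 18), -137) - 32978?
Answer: -33074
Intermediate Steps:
g(1/(176 - 18), -137) - 32978 = -96 - 32978 = -33074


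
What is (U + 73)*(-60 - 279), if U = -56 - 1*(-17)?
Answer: -11526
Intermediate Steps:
U = -39 (U = -56 + 17 = -39)
(U + 73)*(-60 - 279) = (-39 + 73)*(-60 - 279) = 34*(-339) = -11526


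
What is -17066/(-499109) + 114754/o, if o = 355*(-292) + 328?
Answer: -27755645137/25786965594 ≈ -1.0763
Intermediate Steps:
o = -103332 (o = -103660 + 328 = -103332)
-17066/(-499109) + 114754/o = -17066/(-499109) + 114754/(-103332) = -17066*(-1/499109) + 114754*(-1/103332) = 17066/499109 - 57377/51666 = -27755645137/25786965594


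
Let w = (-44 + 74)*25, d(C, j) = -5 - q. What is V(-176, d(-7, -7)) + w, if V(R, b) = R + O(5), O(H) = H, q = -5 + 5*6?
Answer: 579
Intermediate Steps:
q = 25 (q = -5 + 30 = 25)
d(C, j) = -30 (d(C, j) = -5 - 1*25 = -5 - 25 = -30)
V(R, b) = 5 + R (V(R, b) = R + 5 = 5 + R)
w = 750 (w = 30*25 = 750)
V(-176, d(-7, -7)) + w = (5 - 176) + 750 = -171 + 750 = 579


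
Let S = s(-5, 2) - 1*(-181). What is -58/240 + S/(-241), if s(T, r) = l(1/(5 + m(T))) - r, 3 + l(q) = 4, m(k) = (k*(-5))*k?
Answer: -28589/28920 ≈ -0.98855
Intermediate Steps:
m(k) = -5*k² (m(k) = (-5*k)*k = -5*k²)
l(q) = 1 (l(q) = -3 + 4 = 1)
s(T, r) = 1 - r
S = 180 (S = (1 - 1*2) - 1*(-181) = (1 - 2) + 181 = -1 + 181 = 180)
-58/240 + S/(-241) = -58/240 + 180/(-241) = -58*1/240 + 180*(-1/241) = -29/120 - 180/241 = -28589/28920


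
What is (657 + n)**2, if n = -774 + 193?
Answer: 5776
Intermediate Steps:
n = -581
(657 + n)**2 = (657 - 581)**2 = 76**2 = 5776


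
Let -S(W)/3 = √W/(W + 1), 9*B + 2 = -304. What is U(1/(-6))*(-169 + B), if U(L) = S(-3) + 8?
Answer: -1624 - 609*I*√3/2 ≈ -1624.0 - 527.41*I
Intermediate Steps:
B = -34 (B = -2/9 + (⅑)*(-304) = -2/9 - 304/9 = -34)
S(W) = -3*√W/(1 + W) (S(W) = -3*√W/(W + 1) = -3*√W/(1 + W))
U(L) = 8 + 3*I*√3/2 (U(L) = -3*√(-3)/(1 - 3) + 8 = -3*I*√3/(-2) + 8 = -3*I*√3*(-½) + 8 = 3*I*√3/2 + 8 = 8 + 3*I*√3/2)
U(1/(-6))*(-169 + B) = (8 + 3*I*√3/2)*(-169 - 34) = (8 + 3*I*√3/2)*(-203) = -1624 - 609*I*√3/2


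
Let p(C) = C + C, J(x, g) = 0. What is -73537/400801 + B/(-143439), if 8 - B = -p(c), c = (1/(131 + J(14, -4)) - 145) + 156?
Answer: -2840602895/15464588907 ≈ -0.18368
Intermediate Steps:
c = 1442/131 (c = (1/(131 + 0) - 145) + 156 = (1/131 - 145) + 156 = -18994/131 + 156 = 1442/131 ≈ 11.008)
p(C) = 2*C
B = 3932/131 (B = 8 - (-1)*2*(1442/131) = 8 - (-1)*2884/131 = 8 - 1*(-2884/131) = 8 + 2884/131 = 3932/131 ≈ 30.015)
-73537/400801 + B/(-143439) = -73537/400801 + (3932/131)/(-143439) = -73537*1/400801 + (3932/131)*(-1/143439) = -151/823 - 3932/18790509 = -2840602895/15464588907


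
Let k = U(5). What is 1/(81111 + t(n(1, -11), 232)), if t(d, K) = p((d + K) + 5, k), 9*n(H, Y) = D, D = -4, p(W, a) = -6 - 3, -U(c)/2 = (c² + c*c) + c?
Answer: 1/81102 ≈ 1.2330e-5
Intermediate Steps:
U(c) = -4*c² - 2*c (U(c) = -2*((c² + c*c) + c) = -2*((c² + c²) + c) = -2*(2*c² + c) = -2*(c + 2*c²) = -4*c² - 2*c)
k = -110 (k = -2*5*(1 + 2*5) = -2*5*(1 + 10) = -2*5*11 = -110)
p(W, a) = -9
n(H, Y) = -4/9 (n(H, Y) = (⅑)*(-4) = -4/9)
t(d, K) = -9
1/(81111 + t(n(1, -11), 232)) = 1/(81111 - 9) = 1/81102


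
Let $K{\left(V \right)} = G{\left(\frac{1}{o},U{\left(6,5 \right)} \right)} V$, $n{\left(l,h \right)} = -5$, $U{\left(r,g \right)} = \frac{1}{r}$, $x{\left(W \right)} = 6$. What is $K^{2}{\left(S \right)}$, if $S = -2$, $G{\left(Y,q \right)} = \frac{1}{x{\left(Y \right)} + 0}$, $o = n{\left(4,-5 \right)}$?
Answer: $\frac{1}{9} \approx 0.11111$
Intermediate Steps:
$o = -5$
$G{\left(Y,q \right)} = \frac{1}{6}$ ($G{\left(Y,q \right)} = \frac{1}{6 + 0} = \frac{1}{6}$)
$K{\left(V \right)} = \frac{V}{6}$
$K^{2}{\left(S \right)} = \left(\frac{1}{6} \left(-2\right)\right)^{2} = \left(- \frac{1}{3}\right)^{2} = \frac{1}{9}$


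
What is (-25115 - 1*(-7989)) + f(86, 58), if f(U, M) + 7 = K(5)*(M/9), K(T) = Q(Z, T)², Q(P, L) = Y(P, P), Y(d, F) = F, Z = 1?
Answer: -154139/9 ≈ -17127.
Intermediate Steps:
Q(P, L) = P
K(T) = 1 (K(T) = 1² = 1)
f(U, M) = -7 + M/9 (f(U, M) = -7 + 1*(M/9) = -7 + M/9)
(-25115 - 1*(-7989)) + f(86, 58) = (-25115 - 1*(-7989)) + (-7 + (⅑)*58) = (-25115 + 7989) + (-7 + 58/9) = -17126 - 5/9 = -154139/9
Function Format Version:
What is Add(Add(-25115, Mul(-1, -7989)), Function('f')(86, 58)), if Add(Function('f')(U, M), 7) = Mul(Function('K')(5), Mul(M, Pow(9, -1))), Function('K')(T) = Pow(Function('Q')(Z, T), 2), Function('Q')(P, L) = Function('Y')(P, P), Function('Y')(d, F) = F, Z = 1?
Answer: Rational(-154139, 9) ≈ -17127.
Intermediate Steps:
Function('Q')(P, L) = P
Function('K')(T) = 1 (Function('K')(T) = Pow(1, 2) = 1)
Function('f')(U, M) = Add(-7, Mul(Rational(1, 9), M)) (Function('f')(U, M) = Add(-7, Mul(1, Mul(M, Pow(9, -1)))) = Add(-7, Mul(1, Mul(M, Rational(1, 9)))) = Add(-7, Mul(1, Mul(Rational(1, 9), M))) = Add(-7, Mul(Rational(1, 9), M)))
Add(Add(-25115, Mul(-1, -7989)), Function('f')(86, 58)) = Add(Add(-25115, Mul(-1, -7989)), Add(-7, Mul(Rational(1, 9), 58))) = Add(Add(-25115, 7989), Add(-7, Rational(58, 9))) = Add(-17126, Rational(-5, 9)) = Rational(-154139, 9)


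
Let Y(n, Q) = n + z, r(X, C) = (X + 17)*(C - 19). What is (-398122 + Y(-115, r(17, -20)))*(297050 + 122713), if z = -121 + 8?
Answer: -167212591050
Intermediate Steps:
r(X, C) = (-19 + C)*(17 + X) (r(X, C) = (17 + X)*(-19 + C) = (-19 + C)*(17 + X))
z = -113
Y(n, Q) = -113 + n (Y(n, Q) = n - 113 = -113 + n)
(-398122 + Y(-115, r(17, -20)))*(297050 + 122713) = (-398122 + (-113 - 115))*(297050 + 122713) = (-398122 - 228)*419763 = -398350*419763 = -167212591050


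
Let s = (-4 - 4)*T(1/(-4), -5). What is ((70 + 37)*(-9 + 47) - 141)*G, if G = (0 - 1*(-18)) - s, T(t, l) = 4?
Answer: 196250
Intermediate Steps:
s = -32 (s = (-4 - 4)*4 = -8*4 = -32)
G = 50 (G = (0 - 1*(-18)) - 1*(-32) = (0 + 18) + 32 = 18 + 32 = 50)
((70 + 37)*(-9 + 47) - 141)*G = ((70 + 37)*(-9 + 47) - 141)*50 = (107*38 - 141)*50 = (4066 - 141)*50 = 3925*50 = 196250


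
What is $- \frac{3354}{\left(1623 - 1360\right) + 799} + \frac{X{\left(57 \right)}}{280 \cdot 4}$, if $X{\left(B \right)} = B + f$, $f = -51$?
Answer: $- \frac{312509}{99120} \approx -3.1528$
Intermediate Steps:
$X{\left(B \right)} = -51 + B$ ($X{\left(B \right)} = B - 51 = -51 + B$)
$- \frac{3354}{\left(1623 - 1360\right) + 799} + \frac{X{\left(57 \right)}}{280 \cdot 4} = - \frac{3354}{\left(1623 - 1360\right) + 799} + \frac{-51 + 57}{280 \cdot 4} = - \frac{3354}{263 + 799} + \frac{6}{1120} = - \frac{3354}{1062} + 6 \cdot \frac{1}{1120} = \left(-3354\right) \frac{1}{1062} + \frac{3}{560} = - \frac{559}{177} + \frac{3}{560} = - \frac{312509}{99120}$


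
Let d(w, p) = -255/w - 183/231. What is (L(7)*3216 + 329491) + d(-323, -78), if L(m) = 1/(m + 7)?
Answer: 482381401/1463 ≈ 3.2972e+5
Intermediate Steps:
L(m) = 1/(7 + m)
d(w, p) = -61/77 - 255/w (d(w, p) = -255/w - 183*1/231 = -255/w - 61/77 = -61/77 - 255/w)
(L(7)*3216 + 329491) + d(-323, -78) = (3216/(7 + 7) + 329491) + (-61/77 - 255/(-323)) = (3216/14 + 329491) + (-61/77 - 255*(-1/323)) = ((1/14)*3216 + 329491) + (-61/77 + 15/19) = (1608/7 + 329491) - 4/1463 = 2308045/7 - 4/1463 = 482381401/1463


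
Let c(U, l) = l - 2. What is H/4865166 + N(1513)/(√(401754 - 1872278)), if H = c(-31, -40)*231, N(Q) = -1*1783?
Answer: -539/270287 + 1783*I*√367631/735262 ≈ -0.0019942 + 1.4703*I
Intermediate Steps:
c(U, l) = -2 + l
N(Q) = -1783
H = -9702 (H = (-2 - 40)*231 = -42*231 = -9702)
H/4865166 + N(1513)/(√(401754 - 1872278)) = -9702/4865166 - 1783/√(401754 - 1872278) = -9702*1/4865166 - 1783*(-I*√367631/735262) = -539/270287 - 1783*(-I*√367631/735262) = -539/270287 - (-1783)*I*√367631/735262 = -539/270287 + 1783*I*√367631/735262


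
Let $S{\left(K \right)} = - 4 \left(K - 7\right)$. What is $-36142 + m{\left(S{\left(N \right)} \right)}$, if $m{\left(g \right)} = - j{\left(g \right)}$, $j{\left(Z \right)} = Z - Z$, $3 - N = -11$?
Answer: $-36142$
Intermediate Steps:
$N = 14$ ($N = 3 - -11 = 3 + 11 = 14$)
$j{\left(Z \right)} = 0$
$S{\left(K \right)} = 28 - 4 K$ ($S{\left(K \right)} = - 4 \left(-7 + K\right) = 28 - 4 K$)
$m{\left(g \right)} = 0$ ($m{\left(g \right)} = \left(-1\right) 0 = 0$)
$-36142 + m{\left(S{\left(N \right)} \right)} = -36142 + 0 = -36142$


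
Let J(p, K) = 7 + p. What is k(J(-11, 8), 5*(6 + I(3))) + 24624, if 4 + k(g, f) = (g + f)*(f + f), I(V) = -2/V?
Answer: 232460/9 ≈ 25829.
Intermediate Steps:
k(g, f) = -4 + 2*f*(f + g) (k(g, f) = -4 + (g + f)*(f + f) = -4 + (f + g)*(2*f) = -4 + 2*f*(f + g))
k(J(-11, 8), 5*(6 + I(3))) + 24624 = (-4 + 2*(5*(6 - 2/3))**2 + 2*(5*(6 - 2/3))*(7 - 11)) + 24624 = (-4 + 2*(5*(6 - 2*1/3))**2 + 2*(5*(6 - 2*1/3))*(-4)) + 24624 = (-4 + 2*(5*(6 - 2/3))**2 + 2*(5*(6 - 2/3))*(-4)) + 24624 = (-4 + 2*(5*(16/3))**2 + 2*(5*(16/3))*(-4)) + 24624 = (-4 + 2*(80/3)**2 + 2*(80/3)*(-4)) + 24624 = (-4 + 2*(6400/9) - 640/3) + 24624 = (-4 + 12800/9 - 640/3) + 24624 = 10844/9 + 24624 = 232460/9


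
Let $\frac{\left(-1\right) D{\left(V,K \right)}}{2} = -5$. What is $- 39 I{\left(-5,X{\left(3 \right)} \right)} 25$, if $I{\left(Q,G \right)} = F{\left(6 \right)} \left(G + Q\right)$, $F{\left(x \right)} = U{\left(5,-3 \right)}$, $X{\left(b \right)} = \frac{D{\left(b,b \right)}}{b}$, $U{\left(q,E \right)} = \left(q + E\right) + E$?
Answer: $-1625$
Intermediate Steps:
$D{\left(V,K \right)} = 10$ ($D{\left(V,K \right)} = \left(-2\right) \left(-5\right) = 10$)
$U{\left(q,E \right)} = q + 2 E$ ($U{\left(q,E \right)} = \left(E + q\right) + E = q + 2 E$)
$X{\left(b \right)} = \frac{10}{b}$
$F{\left(x \right)} = -1$ ($F{\left(x \right)} = 5 + 2 \left(-3\right) = 5 - 6 = -1$)
$I{\left(Q,G \right)} = - G - Q$ ($I{\left(Q,G \right)} = - (G + Q) = - G - Q$)
$- 39 I{\left(-5,X{\left(3 \right)} \right)} 25 = - 39 \left(- \frac{10}{3} - -5\right) 25 = - 39 \left(- \frac{10}{3} + 5\right) 25 = \left(-39\right) \frac{5}{3} \cdot 25 = \left(-65\right) 25 = -1625$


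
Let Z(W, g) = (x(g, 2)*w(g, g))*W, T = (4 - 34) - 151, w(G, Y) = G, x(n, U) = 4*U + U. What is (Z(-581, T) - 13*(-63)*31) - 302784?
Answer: 774215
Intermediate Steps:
x(n, U) = 5*U
T = -181 (T = -30 - 151 = -181)
Z(W, g) = 10*W*g (Z(W, g) = ((5*2)*g)*W = (10*g)*W = 10*W*g)
(Z(-581, T) - 13*(-63)*31) - 302784 = (10*(-581)*(-181) - 13*(-63)*31) - 302784 = (1051610 + 819*31) - 302784 = (1051610 + 25389) - 302784 = 1076999 - 302784 = 774215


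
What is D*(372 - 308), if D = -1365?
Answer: -87360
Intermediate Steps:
D*(372 - 308) = -1365*(372 - 308) = -1365*64 = -87360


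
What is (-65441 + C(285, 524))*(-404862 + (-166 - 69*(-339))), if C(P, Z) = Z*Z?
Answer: -79813653995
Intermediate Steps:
C(P, Z) = Z²
(-65441 + C(285, 524))*(-404862 + (-166 - 69*(-339))) = (-65441 + 524²)*(-404862 + (-166 - 69*(-339))) = (-65441 + 274576)*(-404862 + (-166 + 23391)) = 209135*(-404862 + 23225) = 209135*(-381637) = -79813653995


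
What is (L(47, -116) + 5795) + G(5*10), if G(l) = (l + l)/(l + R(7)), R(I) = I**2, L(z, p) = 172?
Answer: 590833/99 ≈ 5968.0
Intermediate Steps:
G(l) = 2*l/(49 + l) (G(l) = (l + l)/(l + 7**2) = (2*l)/(l + 49) = (2*l)/(49 + l) = 2*l/(49 + l))
(L(47, -116) + 5795) + G(5*10) = (172 + 5795) + 2*(5*10)/(49 + 5*10) = 5967 + 2*50/(49 + 50) = 5967 + 2*50/99 = 5967 + 2*50*(1/99) = 5967 + 100/99 = 590833/99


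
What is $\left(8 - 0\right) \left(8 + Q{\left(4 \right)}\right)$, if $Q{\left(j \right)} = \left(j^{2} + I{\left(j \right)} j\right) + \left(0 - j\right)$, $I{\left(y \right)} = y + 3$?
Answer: $384$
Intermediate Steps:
$I{\left(y \right)} = 3 + y$
$Q{\left(j \right)} = j^{2} - j + j \left(3 + j\right)$ ($Q{\left(j \right)} = \left(j^{2} + \left(3 + j\right) j\right) + \left(0 - j\right) = \left(j^{2} + j \left(3 + j\right)\right) - j = j^{2} - j + j \left(3 + j\right)$)
$\left(8 - 0\right) \left(8 + Q{\left(4 \right)}\right) = \left(8 - 0\right) \left(8 + 2 \cdot 4 \left(1 + 4\right)\right) = \left(8 + 0\right) \left(8 + 2 \cdot 4 \cdot 5\right) = 8 \left(8 + 40\right) = 8 \cdot 48 = 384$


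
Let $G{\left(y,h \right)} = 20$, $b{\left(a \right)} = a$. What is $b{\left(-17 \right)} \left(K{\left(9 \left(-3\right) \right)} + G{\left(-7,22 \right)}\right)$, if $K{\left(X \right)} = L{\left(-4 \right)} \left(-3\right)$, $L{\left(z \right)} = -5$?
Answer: $-595$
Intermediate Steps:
$K{\left(X \right)} = 15$ ($K{\left(X \right)} = \left(-5\right) \left(-3\right) = 15$)
$b{\left(-17 \right)} \left(K{\left(9 \left(-3\right) \right)} + G{\left(-7,22 \right)}\right) = - 17 \left(15 + 20\right) = \left(-17\right) 35 = -595$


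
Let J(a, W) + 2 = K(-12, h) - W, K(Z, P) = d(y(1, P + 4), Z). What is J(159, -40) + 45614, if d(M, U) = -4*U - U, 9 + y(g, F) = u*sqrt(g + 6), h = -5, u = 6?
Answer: 45712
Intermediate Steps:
y(g, F) = -9 + 6*sqrt(6 + g) (y(g, F) = -9 + 6*sqrt(g + 6) = -9 + 6*sqrt(6 + g))
d(M, U) = -5*U
K(Z, P) = -5*Z
J(a, W) = 58 - W (J(a, W) = -2 + (-5*(-12) - W) = -2 + (60 - W) = 58 - W)
J(159, -40) + 45614 = (58 - 1*(-40)) + 45614 = (58 + 40) + 45614 = 98 + 45614 = 45712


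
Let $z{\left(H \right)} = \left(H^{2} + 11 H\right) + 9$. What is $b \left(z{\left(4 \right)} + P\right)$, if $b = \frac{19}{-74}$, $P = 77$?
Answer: $- \frac{1387}{37} \approx -37.487$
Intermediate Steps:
$b = - \frac{19}{74}$ ($b = 19 \left(- \frac{1}{74}\right) = - \frac{19}{74} \approx -0.25676$)
$z{\left(H \right)} = 9 + H^{2} + 11 H$
$b \left(z{\left(4 \right)} + P\right) = - \frac{19 \left(\left(9 + 4^{2} + 11 \cdot 4\right) + 77\right)}{74} = - \frac{19 \left(\left(9 + 16 + 44\right) + 77\right)}{74} = - \frac{19 \left(69 + 77\right)}{74} = \left(- \frac{19}{74}\right) 146 = - \frac{1387}{37}$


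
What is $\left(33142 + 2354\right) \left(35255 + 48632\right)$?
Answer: $2977652952$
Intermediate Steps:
$\left(33142 + 2354\right) \left(35255 + 48632\right) = 35496 \cdot 83887 = 2977652952$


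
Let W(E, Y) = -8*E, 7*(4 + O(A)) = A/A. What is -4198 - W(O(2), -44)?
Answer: -29602/7 ≈ -4228.9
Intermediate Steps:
O(A) = -27/7 (O(A) = -4 + (A/A)/7 = -4 + (⅐)*1 = -4 + ⅐ = -27/7)
-4198 - W(O(2), -44) = -4198 - (-8)*(-27)/7 = -4198 - 1*216/7 = -4198 - 216/7 = -29602/7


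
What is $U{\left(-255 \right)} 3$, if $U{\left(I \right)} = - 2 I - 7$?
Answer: $1509$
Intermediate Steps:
$U{\left(I \right)} = -7 - 2 I$
$U{\left(-255 \right)} 3 = \left(-7 - -510\right) 3 = \left(-7 + 510\right) 3 = 503 \cdot 3 = 1509$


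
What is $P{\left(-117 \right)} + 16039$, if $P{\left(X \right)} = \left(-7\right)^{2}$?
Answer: $16088$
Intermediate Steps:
$P{\left(X \right)} = 49$
$P{\left(-117 \right)} + 16039 = 49 + 16039 = 16088$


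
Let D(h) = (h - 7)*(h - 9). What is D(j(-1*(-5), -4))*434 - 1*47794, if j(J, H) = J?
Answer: -44322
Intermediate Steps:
D(h) = (-9 + h)*(-7 + h) (D(h) = (-7 + h)*(-9 + h) = (-9 + h)*(-7 + h))
D(j(-1*(-5), -4))*434 - 1*47794 = (63 + (-1*(-5))² - (-16)*(-5))*434 - 1*47794 = (63 + 5² - 16*5)*434 - 47794 = (63 + 25 - 80)*434 - 47794 = 8*434 - 47794 = 3472 - 47794 = -44322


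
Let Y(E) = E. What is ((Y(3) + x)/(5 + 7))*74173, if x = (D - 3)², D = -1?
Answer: 1409287/12 ≈ 1.1744e+5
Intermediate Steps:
x = 16 (x = (-1 - 3)² = (-4)² = 16)
((Y(3) + x)/(5 + 7))*74173 = ((3 + 16)/(5 + 7))*74173 = (19/12)*74173 = 1409287/12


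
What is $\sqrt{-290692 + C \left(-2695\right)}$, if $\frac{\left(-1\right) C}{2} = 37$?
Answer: $i \sqrt{91262} \approx 302.1 i$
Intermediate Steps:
$C = -74$ ($C = \left(-2\right) 37 = -74$)
$\sqrt{-290692 + C \left(-2695\right)} = \sqrt{-290692 - -199430} = \sqrt{-290692 + 199430} = \sqrt{-91262} = i \sqrt{91262}$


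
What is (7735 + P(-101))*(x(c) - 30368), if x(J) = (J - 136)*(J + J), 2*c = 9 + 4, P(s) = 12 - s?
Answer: -251540172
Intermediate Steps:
c = 13/2 (c = (9 + 4)/2 = (1/2)*13 = 13/2 ≈ 6.5000)
x(J) = 2*J*(-136 + J) (x(J) = (-136 + J)*(2*J) = 2*J*(-136 + J))
(7735 + P(-101))*(x(c) - 30368) = (7735 + (12 - 1*(-101)))*(2*(13/2)*(-136 + 13/2) - 30368) = (7735 + (12 + 101))*(2*(13/2)*(-259/2) - 30368) = (7735 + 113)*(-3367/2 - 30368) = 7848*(-64103/2) = -251540172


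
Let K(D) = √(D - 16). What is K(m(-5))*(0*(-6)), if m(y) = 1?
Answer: 0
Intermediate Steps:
K(D) = √(-16 + D)
K(m(-5))*(0*(-6)) = √(-16 + 1)*(0*(-6)) = √(-15)*0 = (I*√15)*0 = 0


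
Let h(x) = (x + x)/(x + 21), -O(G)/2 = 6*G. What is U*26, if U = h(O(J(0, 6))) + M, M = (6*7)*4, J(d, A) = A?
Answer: 75504/17 ≈ 4441.4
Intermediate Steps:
O(G) = -12*G
M = 168 (M = 42*4 = 168)
h(x) = 2*x/(21 + x) (h(x) = (2*x)/(21 + x) = 2*x/(21 + x))
U = 2904/17 (U = 2*(-12*6)/(21 - 12*6) + 168 = 2*(-72)/(21 - 72) + 168 = 2*(-72)/(-51) + 168 = 2*(-72)*(-1/51) + 168 = 48/17 + 168 = 2904/17 ≈ 170.82)
U*26 = (2904/17)*26 = 75504/17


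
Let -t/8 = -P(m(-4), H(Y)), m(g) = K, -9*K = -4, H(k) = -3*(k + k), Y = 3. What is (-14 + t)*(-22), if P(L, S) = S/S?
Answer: 132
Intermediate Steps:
H(k) = -6*k
K = 4/9 (K = -⅑*(-4) = 4/9 ≈ 0.44444)
m(g) = 4/9
P(L, S) = 1
t = 8 (t = -(-8) = -8*(-1) = 8)
(-14 + t)*(-22) = (-14 + 8)*(-22) = -6*(-22) = 132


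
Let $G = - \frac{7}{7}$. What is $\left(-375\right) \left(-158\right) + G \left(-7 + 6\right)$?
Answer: $59251$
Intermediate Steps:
$G = -1$ ($G = \left(-7\right) \frac{1}{7} = -1$)
$\left(-375\right) \left(-158\right) + G \left(-7 + 6\right) = \left(-375\right) \left(-158\right) - \left(-7 + 6\right) = 59250 - -1 = 59250 + 1 = 59251$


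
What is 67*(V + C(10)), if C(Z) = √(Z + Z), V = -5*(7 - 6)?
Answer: -335 + 134*√5 ≈ -35.367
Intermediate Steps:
V = -5 (V = -5*1 = -5)
C(Z) = √2*√Z (C(Z) = √(2*Z) = √2*√Z)
67*(V + C(10)) = 67*(-5 + √2*√10) = 67*(-5 + 2*√5) = -335 + 134*√5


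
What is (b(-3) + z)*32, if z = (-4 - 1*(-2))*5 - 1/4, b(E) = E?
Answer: -424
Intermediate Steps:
z = -41/4 (z = (-4 + 2)*5 - 1*¼ = -2*5 - ¼ = -10 - ¼ = -41/4 ≈ -10.250)
(b(-3) + z)*32 = (-3 - 41/4)*32 = -53/4*32 = -424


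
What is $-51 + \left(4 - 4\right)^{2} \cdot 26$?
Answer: $-51$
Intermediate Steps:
$-51 + \left(4 - 4\right)^{2} \cdot 26 = -51 + 0^{2} \cdot 26 = -51 + 0 \cdot 26 = -51 + 0 = -51$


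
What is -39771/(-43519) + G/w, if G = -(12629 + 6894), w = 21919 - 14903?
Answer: -570588101/305329304 ≈ -1.8688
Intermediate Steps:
w = 7016
G = -19523 (G = -1*19523 = -19523)
-39771/(-43519) + G/w = -39771/(-43519) - 19523/7016 = -39771*(-1/43519) - 19523*1/7016 = 39771/43519 - 19523/7016 = -570588101/305329304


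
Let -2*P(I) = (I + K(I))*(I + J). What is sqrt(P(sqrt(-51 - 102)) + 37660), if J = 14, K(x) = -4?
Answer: sqrt(151058 - 60*I*sqrt(17))/2 ≈ 194.33 - 0.15913*I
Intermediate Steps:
P(I) = -(-4 + I)*(14 + I)/2 (P(I) = -(I - 4)*(I + 14)/2 = -(-4 + I)*(14 + I)/2)
sqrt(P(sqrt(-51 - 102)) + 37660) = sqrt((28 - 5*sqrt(-51 - 102) - (sqrt(-51 - 102))**2/2) + 37660) = sqrt((28 - 15*I*sqrt(17) - (sqrt(-153))**2/2) + 37660) = sqrt((28 - 15*I*sqrt(17) - (3*I*sqrt(17))**2/2) + 37660) = sqrt((28 - 15*I*sqrt(17) - 1/2*(-153)) + 37660) = sqrt((28 - 15*I*sqrt(17) + 153/2) + 37660) = sqrt((209/2 - 15*I*sqrt(17)) + 37660) = sqrt(75529/2 - 15*I*sqrt(17))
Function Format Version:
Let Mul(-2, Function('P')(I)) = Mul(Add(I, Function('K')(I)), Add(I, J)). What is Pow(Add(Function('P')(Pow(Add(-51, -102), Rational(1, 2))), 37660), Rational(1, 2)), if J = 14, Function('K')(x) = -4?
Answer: Mul(Rational(1, 2), Pow(Add(151058, Mul(-60, I, Pow(17, Rational(1, 2)))), Rational(1, 2))) ≈ Add(194.33, Mul(-0.15913, I))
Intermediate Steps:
Function('P')(I) = Mul(Rational(-1, 2), Add(-4, I), Add(14, I)) (Function('P')(I) = Mul(Rational(-1, 2), Mul(Add(I, -4), Add(I, 14))) = Mul(Rational(-1, 2), Mul(Add(-4, I), Add(14, I))) = Mul(Rational(-1, 2), Add(-4, I), Add(14, I)))
Pow(Add(Function('P')(Pow(Add(-51, -102), Rational(1, 2))), 37660), Rational(1, 2)) = Pow(Add(Add(28, Mul(-5, Pow(Add(-51, -102), Rational(1, 2))), Mul(Rational(-1, 2), Pow(Pow(Add(-51, -102), Rational(1, 2)), 2))), 37660), Rational(1, 2)) = Pow(Add(Add(28, Mul(-5, Pow(-153, Rational(1, 2))), Mul(Rational(-1, 2), Pow(Pow(-153, Rational(1, 2)), 2))), 37660), Rational(1, 2)) = Pow(Add(Add(28, Mul(-5, Mul(3, I, Pow(17, Rational(1, 2)))), Mul(Rational(-1, 2), Pow(Mul(3, I, Pow(17, Rational(1, 2))), 2))), 37660), Rational(1, 2)) = Pow(Add(Add(28, Mul(-15, I, Pow(17, Rational(1, 2))), Mul(Rational(-1, 2), -153)), 37660), Rational(1, 2)) = Pow(Add(Add(28, Mul(-15, I, Pow(17, Rational(1, 2))), Rational(153, 2)), 37660), Rational(1, 2)) = Pow(Add(Add(Rational(209, 2), Mul(-15, I, Pow(17, Rational(1, 2)))), 37660), Rational(1, 2)) = Pow(Add(Rational(75529, 2), Mul(-15, I, Pow(17, Rational(1, 2)))), Rational(1, 2))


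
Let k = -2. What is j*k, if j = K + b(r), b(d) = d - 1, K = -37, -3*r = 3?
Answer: 78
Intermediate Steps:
r = -1 (r = -1/3*3 = -1)
b(d) = -1 + d
j = -39 (j = -37 + (-1 - 1) = -37 - 2 = -39)
j*k = -39*(-2) = 78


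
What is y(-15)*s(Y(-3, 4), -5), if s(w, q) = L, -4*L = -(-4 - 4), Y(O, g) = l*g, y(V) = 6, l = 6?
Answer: -12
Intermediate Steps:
Y(O, g) = 6*g
L = -2 (L = -(-1)*(-4 - 4)/4 = -(-1)*(-8)/4 = -¼*8 = -2)
s(w, q) = -2
y(-15)*s(Y(-3, 4), -5) = 6*(-2) = -12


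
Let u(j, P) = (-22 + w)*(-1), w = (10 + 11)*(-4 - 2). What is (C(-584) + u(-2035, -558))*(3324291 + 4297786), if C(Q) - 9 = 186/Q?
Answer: 348717644827/292 ≈ 1.1942e+9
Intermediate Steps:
w = -126 (w = 21*(-6) = -126)
u(j, P) = 148 (u(j, P) = (-22 - 126)*(-1) = -148*(-1) = 148)
C(Q) = 9 + 186/Q
(C(-584) + u(-2035, -558))*(3324291 + 4297786) = ((9 + 186/(-584)) + 148)*(3324291 + 4297786) = ((9 + 186*(-1/584)) + 148)*7622077 = ((9 - 93/292) + 148)*7622077 = (2535/292 + 148)*7622077 = (45751/292)*7622077 = 348717644827/292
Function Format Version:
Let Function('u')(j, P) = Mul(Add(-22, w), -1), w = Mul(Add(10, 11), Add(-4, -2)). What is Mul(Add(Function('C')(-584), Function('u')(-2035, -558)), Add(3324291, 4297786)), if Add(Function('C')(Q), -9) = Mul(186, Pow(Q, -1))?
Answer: Rational(348717644827, 292) ≈ 1.1942e+9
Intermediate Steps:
w = -126 (w = Mul(21, -6) = -126)
Function('u')(j, P) = 148 (Function('u')(j, P) = Mul(Add(-22, -126), -1) = Mul(-148, -1) = 148)
Function('C')(Q) = Add(9, Mul(186, Pow(Q, -1)))
Mul(Add(Function('C')(-584), Function('u')(-2035, -558)), Add(3324291, 4297786)) = Mul(Add(Add(9, Mul(186, Pow(-584, -1))), 148), Add(3324291, 4297786)) = Mul(Add(Add(9, Mul(186, Rational(-1, 584))), 148), 7622077) = Mul(Add(Add(9, Rational(-93, 292)), 148), 7622077) = Mul(Add(Rational(2535, 292), 148), 7622077) = Mul(Rational(45751, 292), 7622077) = Rational(348717644827, 292)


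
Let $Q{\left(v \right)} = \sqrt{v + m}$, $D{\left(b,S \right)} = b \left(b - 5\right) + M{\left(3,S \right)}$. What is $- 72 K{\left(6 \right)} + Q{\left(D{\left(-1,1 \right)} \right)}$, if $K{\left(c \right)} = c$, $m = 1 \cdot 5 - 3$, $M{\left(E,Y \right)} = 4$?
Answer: $-432 + 2 \sqrt{3} \approx -428.54$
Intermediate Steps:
$D{\left(b,S \right)} = 4 + b \left(-5 + b\right)$ ($D{\left(b,S \right)} = b \left(b - 5\right) + 4 = b \left(-5 + b\right) + 4 = 4 + b \left(-5 + b\right)$)
$m = 2$ ($m = 5 - 3 = 2$)
$Q{\left(v \right)} = \sqrt{2 + v}$ ($Q{\left(v \right)} = \sqrt{v + 2} = \sqrt{2 + v}$)
$- 72 K{\left(6 \right)} + Q{\left(D{\left(-1,1 \right)} \right)} = \left(-72\right) 6 + \sqrt{2 + \left(4 + \left(-1\right)^{2} - -5\right)} = -432 + \sqrt{2 + \left(4 + 1 + 5\right)} = -432 + \sqrt{2 + 10} = -432 + \sqrt{12} = -432 + 2 \sqrt{3}$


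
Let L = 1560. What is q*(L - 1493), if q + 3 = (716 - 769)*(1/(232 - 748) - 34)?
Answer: 62198579/516 ≈ 1.2054e+5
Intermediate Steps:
q = 928337/516 (q = -3 + (716 - 769)*(1/(232 - 748) - 34) = -3 - 53*(1/(-516) - 34) = -3 - 53*(-1/516 - 34) = -3 - 53*(-17545/516) = -3 + 929885/516 = 928337/516 ≈ 1799.1)
q*(L - 1493) = 928337*(1560 - 1493)/516 = (928337/516)*67 = 62198579/516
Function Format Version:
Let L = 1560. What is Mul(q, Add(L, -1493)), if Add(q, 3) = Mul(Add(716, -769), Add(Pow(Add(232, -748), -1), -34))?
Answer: Rational(62198579, 516) ≈ 1.2054e+5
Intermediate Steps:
q = Rational(928337, 516) (q = Add(-3, Mul(Add(716, -769), Add(Pow(Add(232, -748), -1), -34))) = Add(-3, Mul(-53, Add(Pow(-516, -1), -34))) = Add(-3, Mul(-53, Add(Rational(-1, 516), -34))) = Add(-3, Mul(-53, Rational(-17545, 516))) = Add(-3, Rational(929885, 516)) = Rational(928337, 516) ≈ 1799.1)
Mul(q, Add(L, -1493)) = Mul(Rational(928337, 516), Add(1560, -1493)) = Mul(Rational(928337, 516), 67) = Rational(62198579, 516)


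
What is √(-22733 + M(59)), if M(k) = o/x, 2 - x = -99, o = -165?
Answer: I*√231915998/101 ≈ 150.78*I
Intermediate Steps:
x = 101 (x = 2 - 1*(-99) = 2 + 99 = 101)
M(k) = -165/101
√(-22733 + M(59)) = √(-22733 - 165/101) = √(-2296198/101) = I*√231915998/101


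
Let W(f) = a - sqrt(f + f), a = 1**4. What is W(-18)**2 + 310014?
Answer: 309979 - 12*I ≈ 3.0998e+5 - 12.0*I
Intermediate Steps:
a = 1
W(f) = 1 - sqrt(2)*sqrt(f) (W(f) = 1 - sqrt(f + f) = 1 - sqrt(2*f) = 1 - sqrt(2)*sqrt(f))
W(-18)**2 + 310014 = (1 - sqrt(2)*sqrt(-18))**2 + 310014 = (1 - sqrt(2)*3*I*sqrt(2))**2 + 310014 = (1 - 6*I)**2 + 310014 = 310014 + (1 - 6*I)**2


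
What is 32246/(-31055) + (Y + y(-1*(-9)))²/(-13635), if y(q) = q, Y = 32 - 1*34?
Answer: -88239181/84686985 ≈ -1.0419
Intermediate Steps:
Y = -2 (Y = 32 - 34 = -2)
32246/(-31055) + (Y + y(-1*(-9)))²/(-13635) = 32246/(-31055) + (-2 - 1*(-9))²/(-13635) = 32246*(-1/31055) + (-2 + 9)²*(-1/13635) = -32246/31055 + 7²*(-1/13635) = -32246/31055 + 49*(-1/13635) = -32246/31055 - 49/13635 = -88239181/84686985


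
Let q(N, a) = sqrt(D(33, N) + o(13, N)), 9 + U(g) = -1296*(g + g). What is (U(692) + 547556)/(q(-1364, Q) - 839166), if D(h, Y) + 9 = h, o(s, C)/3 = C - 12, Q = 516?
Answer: 174283169737/117366596610 + 1246117*I*sqrt(114)/117366596610 ≈ 1.4849 + 0.00011336*I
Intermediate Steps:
o(s, C) = -36 + 3*C (o(s, C) = 3*(C - 12) = 3*(-12 + C) = -36 + 3*C)
U(g) = -9 - 2592*g (U(g) = -9 - 1296*(g + g) = -9 - 2592*g)
D(h, Y) = -9 + h
q(N, a) = sqrt(-12 + 3*N) (q(N, a) = sqrt((-9 + 33) + (-36 + 3*N)) = sqrt(24 + (-36 + 3*N)) = sqrt(-12 + 3*N))
(U(692) + 547556)/(q(-1364, Q) - 839166) = ((-9 - 2592*692) + 547556)/(sqrt(-12 + 3*(-1364)) - 839166) = ((-9 - 1793664) + 547556)/(sqrt(-12 - 4092) - 839166) = (-1793673 + 547556)/(sqrt(-4104) - 839166) = -1246117/(6*I*sqrt(114) - 839166) = -1246117/(-839166 + 6*I*sqrt(114))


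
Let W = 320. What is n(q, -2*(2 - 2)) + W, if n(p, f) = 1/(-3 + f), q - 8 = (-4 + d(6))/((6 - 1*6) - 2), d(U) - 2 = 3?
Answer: 959/3 ≈ 319.67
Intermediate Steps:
d(U) = 5 (d(U) = 2 + 3 = 5)
q = 15/2 (q = 8 + (-4 + 5)/((6 - 1*6) - 2) = 8 + 1/((6 - 6) - 2) = 8 + 1/(0 - 2) = 8 + 1/(-2) = 8 + 1*(-½) = 8 - ½ = 15/2 ≈ 7.5000)
n(q, -2*(2 - 2)) + W = 1/(-3 - 2*(2 - 2)) + 320 = 1/(-3 - 2*0) + 320 = 1/(-3 + 0) + 320 = 1/(-3) + 320 = -⅓ + 320 = 959/3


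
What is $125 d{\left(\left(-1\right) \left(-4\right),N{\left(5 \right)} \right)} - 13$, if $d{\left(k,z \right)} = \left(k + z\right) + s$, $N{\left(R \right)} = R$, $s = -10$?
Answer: $-138$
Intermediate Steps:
$d{\left(k,z \right)} = -10 + k + z$ ($d{\left(k,z \right)} = \left(k + z\right) - 10 = -10 + k + z$)
$125 d{\left(\left(-1\right) \left(-4\right),N{\left(5 \right)} \right)} - 13 = 125 \left(-10 - -4 + 5\right) - 13 = 125 \left(-10 + 4 + 5\right) - 13 = 125 \left(-1\right) - 13 = -125 - 13 = -138$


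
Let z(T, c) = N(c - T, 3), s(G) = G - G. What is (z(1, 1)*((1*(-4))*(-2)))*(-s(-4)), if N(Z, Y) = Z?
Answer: 0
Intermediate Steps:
s(G) = 0
z(T, c) = c - T
(z(1, 1)*((1*(-4))*(-2)))*(-s(-4)) = ((1 - 1*1)*((1*(-4))*(-2)))*(-1*0) = ((1 - 1)*(-4*(-2)))*0 = (0*8)*0 = 0*0 = 0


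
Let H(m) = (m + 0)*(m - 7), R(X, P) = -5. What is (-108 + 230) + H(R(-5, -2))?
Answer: 182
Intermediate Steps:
H(m) = m*(-7 + m)
(-108 + 230) + H(R(-5, -2)) = (-108 + 230) - 5*(-7 - 5) = 122 - 5*(-12) = 122 + 60 = 182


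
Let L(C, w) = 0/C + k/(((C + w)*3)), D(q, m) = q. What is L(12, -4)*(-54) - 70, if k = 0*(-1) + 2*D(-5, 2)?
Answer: -95/2 ≈ -47.500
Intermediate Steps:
k = -10 (k = 0*(-1) + 2*(-5) = 0 - 10 = -10)
L(C, w) = -10/(3*C + 3*w) (L(C, w) = 0/C - 10*1/(3*(C + w)) = 0 - 10/(3*C + 3*w) = -10/(3*C + 3*w))
L(12, -4)*(-54) - 70 = -10/(3*12 + 3*(-4))*(-54) - 70 = -10/(36 - 12)*(-54) - 70 = -10/24*(-54) - 70 = -10*1/24*(-54) - 70 = -5/12*(-54) - 70 = 45/2 - 70 = -95/2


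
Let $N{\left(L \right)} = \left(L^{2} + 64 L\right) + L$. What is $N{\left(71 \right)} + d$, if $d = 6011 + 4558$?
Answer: $20225$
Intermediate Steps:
$d = 10569$
$N{\left(L \right)} = L^{2} + 65 L$
$N{\left(71 \right)} + d = 71 \left(65 + 71\right) + 10569 = 71 \cdot 136 + 10569 = 9656 + 10569 = 20225$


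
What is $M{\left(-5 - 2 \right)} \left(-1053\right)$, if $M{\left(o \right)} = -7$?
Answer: $7371$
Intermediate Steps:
$M{\left(-5 - 2 \right)} \left(-1053\right) = \left(-7\right) \left(-1053\right) = 7371$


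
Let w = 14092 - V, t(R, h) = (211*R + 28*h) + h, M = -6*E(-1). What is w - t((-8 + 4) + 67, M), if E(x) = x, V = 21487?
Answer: -20862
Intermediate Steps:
M = 6 (M = -6*(-1) = 6)
t(R, h) = 29*h + 211*R (t(R, h) = (28*h + 211*R) + h = 29*h + 211*R)
w = -7395 (w = 14092 - 1*21487 = 14092 - 21487 = -7395)
w - t((-8 + 4) + 67, M) = -7395 - (29*6 + 211*((-8 + 4) + 67)) = -7395 - (174 + 211*(-4 + 67)) = -7395 - (174 + 211*63) = -7395 - (174 + 13293) = -7395 - 1*13467 = -7395 - 13467 = -20862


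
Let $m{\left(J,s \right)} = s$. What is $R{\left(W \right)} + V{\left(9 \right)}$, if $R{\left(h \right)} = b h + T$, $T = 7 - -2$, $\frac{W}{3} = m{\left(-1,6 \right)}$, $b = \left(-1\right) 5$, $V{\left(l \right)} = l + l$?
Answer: $-63$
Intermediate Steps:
$V{\left(l \right)} = 2 l$
$b = -5$
$W = 18$ ($W = 3 \cdot 6 = 18$)
$T = 9$ ($T = 7 + 2 = 9$)
$R{\left(h \right)} = 9 - 5 h$ ($R{\left(h \right)} = - 5 h + 9 = 9 - 5 h$)
$R{\left(W \right)} + V{\left(9 \right)} = \left(9 - 90\right) + 2 \cdot 9 = \left(9 - 90\right) + 18 = -81 + 18 = -63$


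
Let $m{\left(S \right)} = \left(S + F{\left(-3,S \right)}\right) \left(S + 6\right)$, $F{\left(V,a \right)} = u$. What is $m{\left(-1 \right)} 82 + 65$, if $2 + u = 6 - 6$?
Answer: $-1165$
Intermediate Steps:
$u = -2$ ($u = -2 + \left(6 - 6\right) = -2 + 0 = -2$)
$F{\left(V,a \right)} = -2$
$m{\left(S \right)} = \left(-2 + S\right) \left(6 + S\right)$ ($m{\left(S \right)} = \left(S - 2\right) \left(S + 6\right) = \left(-2 + S\right) \left(6 + S\right)$)
$m{\left(-1 \right)} 82 + 65 = \left(-12 + \left(-1\right)^{2} + 4 \left(-1\right)\right) 82 + 65 = \left(-12 + 1 - 4\right) 82 + 65 = \left(-15\right) 82 + 65 = -1230 + 65 = -1165$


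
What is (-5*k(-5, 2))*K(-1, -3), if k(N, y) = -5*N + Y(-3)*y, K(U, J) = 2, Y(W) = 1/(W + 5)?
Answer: -260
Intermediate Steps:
Y(W) = 1/(5 + W)
k(N, y) = y/2 - 5*N (k(N, y) = -5*N + y/(5 - 3) = -5*N + y/2 = y/2 - 5*N)
(-5*k(-5, 2))*K(-1, -3) = -5*((½)*2 - 5*(-5))*2 = -5*(1 + 25)*2 = -5*26*2 = -130*2 = -260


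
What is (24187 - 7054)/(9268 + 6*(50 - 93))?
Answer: 17133/9010 ≈ 1.9016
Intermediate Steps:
(24187 - 7054)/(9268 + 6*(50 - 93)) = 17133/(9268 + 6*(-43)) = 17133/(9268 - 258) = 17133/9010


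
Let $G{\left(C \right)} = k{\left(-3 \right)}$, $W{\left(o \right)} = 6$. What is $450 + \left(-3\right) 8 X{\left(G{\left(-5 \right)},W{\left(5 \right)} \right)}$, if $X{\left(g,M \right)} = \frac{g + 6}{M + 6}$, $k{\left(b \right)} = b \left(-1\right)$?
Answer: $432$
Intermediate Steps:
$k{\left(b \right)} = - b$
$G{\left(C \right)} = 3$ ($G{\left(C \right)} = \left(-1\right) \left(-3\right) = 3$)
$X{\left(g,M \right)} = \frac{6 + g}{6 + M}$
$450 + \left(-3\right) 8 X{\left(G{\left(-5 \right)},W{\left(5 \right)} \right)} = 450 + \left(-3\right) 8 \frac{6 + 3}{6 + 6} = 450 - 24 \cdot \frac{1}{12} \cdot 9 = 450 - 18 = 432$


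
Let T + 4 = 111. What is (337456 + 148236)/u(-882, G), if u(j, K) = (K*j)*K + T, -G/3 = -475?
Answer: -485692/1791011143 ≈ -0.00027118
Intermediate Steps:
T = 107 (T = -4 + 111 = 107)
G = 1425 (G = -3*(-475) = 1425)
u(j, K) = 107 + j*K² (u(j, K) = (K*j)*K + 107 = j*K² + 107 = 107 + j*K²)
(337456 + 148236)/u(-882, G) = (337456 + 148236)/(107 - 882*1425²) = 485692/(107 - 882*2030625) = 485692/(107 - 1791011250) = 485692/(-1791011143) = 485692*(-1/1791011143) = -485692/1791011143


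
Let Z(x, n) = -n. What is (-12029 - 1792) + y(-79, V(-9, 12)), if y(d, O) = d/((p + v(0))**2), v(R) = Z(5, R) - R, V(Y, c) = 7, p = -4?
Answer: -221215/16 ≈ -13826.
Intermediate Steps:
v(R) = -2*R (v(R) = -R - R = -2*R)
y(d, O) = d/16 (y(d, O) = d/((-4 - 2*0)**2) = d/((-4 + 0)**2) = d/((-4)**2) = d/16)
(-12029 - 1792) + y(-79, V(-9, 12)) = (-12029 - 1792) + (1/16)*(-79) = -13821 - 79/16 = -221215/16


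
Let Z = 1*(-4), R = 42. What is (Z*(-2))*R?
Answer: 336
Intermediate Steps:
Z = -4
(Z*(-2))*R = -4*(-2)*42 = 8*42 = 336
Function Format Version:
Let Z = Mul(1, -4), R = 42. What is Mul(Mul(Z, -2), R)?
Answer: 336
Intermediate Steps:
Z = -4
Mul(Mul(Z, -2), R) = Mul(Mul(-4, -2), 42) = Mul(8, 42) = 336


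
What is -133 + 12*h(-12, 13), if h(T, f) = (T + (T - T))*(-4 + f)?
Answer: -1429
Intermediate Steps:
h(T, f) = T*(-4 + f) (h(T, f) = (T + 0)*(-4 + f) = T*(-4 + f))
-133 + 12*h(-12, 13) = -133 + 12*(-12*(-4 + 13)) = -133 + 12*(-12*9) = -133 + 12*(-108) = -133 - 1296 = -1429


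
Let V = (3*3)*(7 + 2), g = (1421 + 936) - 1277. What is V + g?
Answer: 1161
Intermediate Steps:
g = 1080 (g = 2357 - 1277 = 1080)
V = 81 (V = 9*9 = 81)
V + g = 81 + 1080 = 1161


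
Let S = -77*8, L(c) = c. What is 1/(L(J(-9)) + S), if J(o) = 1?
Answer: -1/615 ≈ -0.0016260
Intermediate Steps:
S = -616
1/(L(J(-9)) + S) = 1/(1 - 616) = 1/(-615) = -1/615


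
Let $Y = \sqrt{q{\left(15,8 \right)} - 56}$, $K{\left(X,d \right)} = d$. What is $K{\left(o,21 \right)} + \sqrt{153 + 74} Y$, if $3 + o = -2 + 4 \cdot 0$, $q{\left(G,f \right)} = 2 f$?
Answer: $21 + 2 i \sqrt{2270} \approx 21.0 + 95.289 i$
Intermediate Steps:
$o = -5$ ($o = -3 + \left(-2 + 4 \cdot 0\right) = -3 + \left(-2 + 0\right) = -3 - 2 = -5$)
$Y = 2 i \sqrt{10}$ ($Y = \sqrt{2 \cdot 8 - 56} = \sqrt{16 - 56} = \sqrt{-40} = 2 i \sqrt{10} \approx 6.3246 i$)
$K{\left(o,21 \right)} + \sqrt{153 + 74} Y = 21 + \sqrt{153 + 74} \cdot 2 i \sqrt{10} = 21 + \sqrt{227} \cdot 2 i \sqrt{10} = 21 + 2 i \sqrt{2270}$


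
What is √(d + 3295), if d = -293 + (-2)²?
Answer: 3*√334 ≈ 54.827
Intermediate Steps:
d = -289 (d = -293 + 4 = -289)
√(d + 3295) = √(-289 + 3295) = √3006 = 3*√334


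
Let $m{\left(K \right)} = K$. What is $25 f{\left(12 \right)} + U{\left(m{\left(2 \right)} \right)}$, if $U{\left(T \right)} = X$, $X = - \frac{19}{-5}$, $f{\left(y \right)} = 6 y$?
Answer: $\frac{9019}{5} \approx 1803.8$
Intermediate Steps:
$X = \frac{19}{5}$ ($X = \left(-19\right) \left(- \frac{1}{5}\right) = \frac{19}{5} \approx 3.8$)
$U{\left(T \right)} = \frac{19}{5}$
$25 f{\left(12 \right)} + U{\left(m{\left(2 \right)} \right)} = 25 \cdot 6 \cdot 12 + \frac{19}{5} = 25 \cdot 72 + \frac{19}{5} = 1800 + \frac{19}{5} = \frac{9019}{5}$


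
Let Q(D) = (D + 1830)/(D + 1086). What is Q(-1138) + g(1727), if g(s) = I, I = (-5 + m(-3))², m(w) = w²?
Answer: 35/13 ≈ 2.6923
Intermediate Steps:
Q(D) = (1830 + D)/(1086 + D)
I = 16 (I = (-5 + (-3)²)² = (-5 + 9)² = 4² = 16)
g(s) = 16
Q(-1138) + g(1727) = (1830 - 1138)/(1086 - 1138) + 16 = 692/(-52) + 16 = -1/52*692 + 16 = -173/13 + 16 = 35/13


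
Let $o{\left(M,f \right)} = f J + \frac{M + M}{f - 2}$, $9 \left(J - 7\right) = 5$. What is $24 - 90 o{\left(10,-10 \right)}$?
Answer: $6974$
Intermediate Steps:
$J = \frac{68}{9}$ ($J = 7 + \frac{1}{9} \cdot 5 = 7 + \frac{5}{9} = \frac{68}{9} \approx 7.5556$)
$o{\left(M,f \right)} = \frac{68 f}{9} + \frac{2 M}{-2 + f}$ ($o{\left(M,f \right)} = f \frac{68}{9} + \frac{M + M}{f - 2} = \frac{68 f}{9} + \frac{2 M}{-2 + f}$)
$24 - 90 o{\left(10,-10 \right)} = 24 - 90 \frac{2 \left(\left(-68\right) \left(-10\right) + 9 \cdot 10 + 34 \left(-10\right)^{2}\right)}{9 \left(-2 - 10\right)} = 24 - 90 \frac{2 \left(680 + 90 + 34 \cdot 100\right)}{9 \left(-12\right)} = 24 - 90 \cdot \frac{2}{9} \left(- \frac{1}{12}\right) \left(680 + 90 + 3400\right) = 24 - 90 \cdot \frac{2}{9} \left(- \frac{1}{12}\right) 4170 = 24 - -6950 = 24 + 6950 = 6974$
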